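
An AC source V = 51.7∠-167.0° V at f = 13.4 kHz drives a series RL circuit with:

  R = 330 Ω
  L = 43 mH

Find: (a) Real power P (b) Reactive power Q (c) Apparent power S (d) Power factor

Step 1 — Angular frequency: ω = 2π·f = 2π·1.34e+04 = 8.419e+04 rad/s.
Step 2 — Component impedances:
  R: Z = R = 330 Ω
  L: Z = jωL = j·8.419e+04·0.043 = 0 + j3620 Ω
Step 3 — Series combination: Z_total = R + L = 330 + j3620 Ω = 3635∠84.8° Ω.
Step 4 — Source phasor: V = 51.7∠-167.0° V = -50.37 - j11.63 V.
Step 5 — Current: I = V / Z = -0.004444 + j0.01351 A = 0.01422∠108.2° A.
Step 6 — Complex power: S = V·I* = 0.06674 + j0.7322 VA.
Step 7 — Real power: P = Re(S) = 0.06674 W.
Step 8 — Reactive power: Q = Im(S) = 0.7322 VAR.
Step 9 — Apparent power: |S| = 0.7352 VA.
Step 10 — Power factor: PF = P/|S| = 0.09077 (lagging).

(a) P = 0.06674 W  (b) Q = 0.7322 VAR  (c) S = 0.7352 VA  (d) PF = 0.09077 (lagging)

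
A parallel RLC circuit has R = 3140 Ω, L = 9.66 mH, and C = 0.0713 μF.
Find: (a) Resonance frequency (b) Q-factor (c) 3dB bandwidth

Step 1 — Resonance: ω₀ = 1/√(LC) = 1/√(0.00966·7.13e-08) = 3.81e+04 rad/s.
Step 2 — f₀ = ω₀/(2π) = 6064 Hz.
Step 3 — Parallel Q: Q = R/(ω₀L) = 3140/(3.81e+04·0.00966) = 8.531.
Step 4 — Bandwidth: Δω = ω₀/Q = 4467 rad/s; BW = Δω/(2π) = 710.9 Hz.

(a) f₀ = 6064 Hz  (b) Q = 8.531  (c) BW = 710.9 Hz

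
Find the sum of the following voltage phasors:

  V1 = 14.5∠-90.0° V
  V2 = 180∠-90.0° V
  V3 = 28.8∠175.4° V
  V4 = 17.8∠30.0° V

Step 1 — Convert each phasor to rectangular form:
  V1 = 14.5·(cos(-90.0°) + j·sin(-90.0°)) = 0 - j14.5 V
  V2 = 180·(cos(-90.0°) + j·sin(-90.0°)) = 0 - j180 V
  V3 = 28.8·(cos(175.4°) + j·sin(175.4°)) = -28.71 + j2.31 V
  V4 = 17.8·(cos(30.0°) + j·sin(30.0°)) = 15.42 + j8.9 V
Step 2 — Sum components: V_total = -13.29 - j183.3 V.
Step 3 — Convert to polar: |V_total| = 183.8 V, ∠V_total = -94.1°.

V_total = 183.8∠-94.1° V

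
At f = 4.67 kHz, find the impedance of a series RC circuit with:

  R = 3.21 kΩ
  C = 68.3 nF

Step 1 — Angular frequency: ω = 2π·f = 2π·4670 = 2.934e+04 rad/s.
Step 2 — Component impedances:
  R: Z = R = 3210 Ω
  C: Z = 1/(jωC) = -j/(ω·C) = 0 - j499 Ω
Step 3 — Series combination: Z_total = R + C = 3210 - j499 Ω = 3249∠-8.8° Ω.

Z = 3210 - j499 Ω = 3249∠-8.8° Ω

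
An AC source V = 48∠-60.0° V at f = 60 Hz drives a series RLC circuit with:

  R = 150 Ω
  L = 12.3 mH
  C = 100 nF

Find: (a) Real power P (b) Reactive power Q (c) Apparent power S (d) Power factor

Step 1 — Angular frequency: ω = 2π·f = 2π·60 = 377 rad/s.
Step 2 — Component impedances:
  R: Z = R = 150 Ω
  L: Z = jωL = j·377·0.0123 = 0 + j4.637 Ω
  C: Z = 1/(jωC) = -j/(ω·C) = 0 - j2.653e+04 Ω
Step 3 — Series combination: Z_total = R + L + C = 150 - j2.652e+04 Ω = 2.652e+04∠-89.7° Ω.
Step 4 — Source phasor: V = 48∠-60.0° V = 24 - j41.57 V.
Step 5 — Current: I = V / Z = 0.001572 + j0.000896 A = 0.00181∠29.7° A.
Step 6 — Complex power: S = V·I* = 0.0004913 - j0.08687 VA.
Step 7 — Real power: P = Re(S) = 0.0004913 W.
Step 8 — Reactive power: Q = Im(S) = -0.08687 VAR.
Step 9 — Apparent power: |S| = 0.08687 VA.
Step 10 — Power factor: PF = P/|S| = 0.005656 (leading).

(a) P = 0.0004913 W  (b) Q = -0.08687 VAR  (c) S = 0.08687 VA  (d) PF = 0.005656 (leading)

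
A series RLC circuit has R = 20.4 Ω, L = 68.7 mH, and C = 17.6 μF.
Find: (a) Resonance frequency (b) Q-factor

Step 1 — Resonance condition Im(Z)=0 gives ω₀ = 1/√(LC).
Step 2 — ω₀ = 1/√(0.0687·1.76e-05) = 909.4 rad/s.
Step 3 — f₀ = ω₀/(2π) = 144.7 Hz.
Step 4 — Series Q: Q = ω₀L/R = 909.4·0.0687/20.4 = 3.063.

(a) f₀ = 144.7 Hz  (b) Q = 3.063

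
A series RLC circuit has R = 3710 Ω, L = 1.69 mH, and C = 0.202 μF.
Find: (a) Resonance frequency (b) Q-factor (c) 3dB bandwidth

Step 1 — Resonance: ω₀ = 1/√(LC) = 1/√(0.00169·2.02e-07) = 5.412e+04 rad/s.
Step 2 — f₀ = ω₀/(2π) = 8614 Hz.
Step 3 — Series Q: Q = ω₀L/R = 5.412e+04·0.00169/3710 = 0.02465.
Step 4 — Bandwidth: Δω = ω₀/Q = 2.195e+06 rad/s; BW = Δω/(2π) = 3.494e+05 Hz.

(a) f₀ = 8614 Hz  (b) Q = 0.02465  (c) BW = 3.494e+05 Hz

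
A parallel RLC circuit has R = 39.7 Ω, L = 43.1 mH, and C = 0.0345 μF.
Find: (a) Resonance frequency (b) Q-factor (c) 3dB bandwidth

Step 1 — Resonance: ω₀ = 1/√(LC) = 1/√(0.0431·3.45e-08) = 2.593e+04 rad/s.
Step 2 — f₀ = ω₀/(2π) = 4127 Hz.
Step 3 — Parallel Q: Q = R/(ω₀L) = 39.7/(2.593e+04·0.0431) = 0.03552.
Step 4 — Bandwidth: Δω = ω₀/Q = 7.301e+05 rad/s; BW = Δω/(2π) = 1.162e+05 Hz.

(a) f₀ = 4127 Hz  (b) Q = 0.03552  (c) BW = 1.162e+05 Hz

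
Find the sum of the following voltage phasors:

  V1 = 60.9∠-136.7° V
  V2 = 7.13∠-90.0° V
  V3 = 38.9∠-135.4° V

Step 1 — Convert each phasor to rectangular form:
  V1 = 60.9·(cos(-136.7°) + j·sin(-136.7°)) = -44.32 - j41.77 V
  V2 = 7.13·(cos(-90.0°) + j·sin(-90.0°)) = 0 - j7.13 V
  V3 = 38.9·(cos(-135.4°) + j·sin(-135.4°)) = -27.7 - j27.31 V
Step 2 — Sum components: V_total = -72.02 - j76.21 V.
Step 3 — Convert to polar: |V_total| = 104.9 V, ∠V_total = -133.4°.

V_total = 104.9∠-133.4° V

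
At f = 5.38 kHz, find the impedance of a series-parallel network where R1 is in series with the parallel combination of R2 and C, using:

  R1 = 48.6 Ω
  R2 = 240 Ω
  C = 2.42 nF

Step 1 — Angular frequency: ω = 2π·f = 2π·5380 = 3.38e+04 rad/s.
Step 2 — Component impedances:
  R1: Z = R = 48.6 Ω
  R2: Z = R = 240 Ω
  C: Z = 1/(jωC) = -j/(ω·C) = 0 - j1.222e+04 Ω
Step 3 — Parallel branch: R2 || C = 1/(1/R2 + 1/C) = 239.9 - j4.71 Ω.
Step 4 — Series with R1: Z_total = R1 + (R2 || C) = 288.5 - j4.71 Ω = 288.5∠-0.9° Ω.

Z = 288.5 - j4.71 Ω = 288.5∠-0.9° Ω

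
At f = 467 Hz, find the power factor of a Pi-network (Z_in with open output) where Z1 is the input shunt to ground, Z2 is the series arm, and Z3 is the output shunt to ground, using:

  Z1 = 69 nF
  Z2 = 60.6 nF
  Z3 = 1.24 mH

Step 1 — Angular frequency: ω = 2π·f = 2π·467 = 2934 rad/s.
Step 2 — Component impedances:
  Z1: Z = 1/(jωC) = -j/(ω·C) = 0 - j4939 Ω
  Z2: Z = 1/(jωC) = -j/(ω·C) = 0 - j5624 Ω
  Z3: Z = jωL = j·2934·0.00124 = 0 + j3.638 Ω
Step 3 — With open output, the series arm Z2 and the output shunt Z3 appear in series to ground: Z2 + Z3 = 0 - j5620 Ω.
Step 4 — Parallel with input shunt Z1: Z_in = Z1 || (Z2 + Z3) = 0 - j2629 Ω = 2629∠-90.0° Ω.
Step 5 — Power factor: PF = cos(φ) = Re(Z)/|Z| = 0/2629 = 0.
Step 6 — Type: Im(Z) = -2629 ⇒ leading (phase φ = -90.0°).

PF = 0 (leading, φ = -90.0°)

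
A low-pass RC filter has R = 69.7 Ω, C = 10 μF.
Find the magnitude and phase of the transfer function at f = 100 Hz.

Step 1 — Angular frequency: ω = 2π·100 = 628.3 rad/s.
Step 2 — Transfer function: H(jω) = 1/(1 + jωRC).
Step 3 — Denominator: 1 + jωRC = 1 + j·628.3·69.7·1e-05 = 1 + j0.4379.
Step 4 — H = 0.8391 - j0.3675.
Step 5 — Magnitude: |H| = 0.916 (-0.8 dB); phase: φ = -23.7°.

|H| = 0.916 (-0.8 dB), φ = -23.7°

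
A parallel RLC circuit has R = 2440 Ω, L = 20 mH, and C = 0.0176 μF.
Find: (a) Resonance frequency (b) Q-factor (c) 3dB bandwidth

Step 1 — Resonance: ω₀ = 1/√(LC) = 1/√(0.02·1.76e-08) = 5.33e+04 rad/s.
Step 2 — f₀ = ω₀/(2π) = 8483 Hz.
Step 3 — Parallel Q: Q = R/(ω₀L) = 2440/(5.33e+04·0.02) = 2.289.
Step 4 — Bandwidth: Δω = ω₀/Q = 2.329e+04 rad/s; BW = Δω/(2π) = 3706 Hz.

(a) f₀ = 8483 Hz  (b) Q = 2.289  (c) BW = 3706 Hz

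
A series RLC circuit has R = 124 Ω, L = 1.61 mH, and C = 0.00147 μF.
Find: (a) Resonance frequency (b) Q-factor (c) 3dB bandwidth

Step 1 — Resonance condition Im(Z)=0 gives ω₀ = 1/√(LC).
Step 2 — ω₀ = 1/√(0.00161·1.47e-09) = 6.5e+05 rad/s.
Step 3 — f₀ = ω₀/(2π) = 1.035e+05 Hz.
Step 4 — Series Q: Q = ω₀L/R = 6.5e+05·0.00161/124 = 8.44.
Step 5 — 3dB bandwidth: Δω = ω₀/Q = 7.702e+04 rad/s; BW = Δω/(2π) = 1.226e+04 Hz.

(a) f₀ = 1.035e+05 Hz  (b) Q = 8.44  (c) BW = 1.226e+04 Hz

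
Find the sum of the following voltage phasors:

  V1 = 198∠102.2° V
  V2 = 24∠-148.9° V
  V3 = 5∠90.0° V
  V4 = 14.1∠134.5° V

Step 1 — Convert each phasor to rectangular form:
  V1 = 198·(cos(102.2°) + j·sin(102.2°)) = -41.84 + j193.5 V
  V2 = 24·(cos(-148.9°) + j·sin(-148.9°)) = -20.55 - j12.4 V
  V3 = 5·(cos(90.0°) + j·sin(90.0°)) = 0 + j5 V
  V4 = 14.1·(cos(134.5°) + j·sin(134.5°)) = -9.883 + j10.06 V
Step 2 — Sum components: V_total = -72.28 + j196.2 V.
Step 3 — Convert to polar: |V_total| = 209.1 V, ∠V_total = 110.2°.

V_total = 209.1∠110.2° V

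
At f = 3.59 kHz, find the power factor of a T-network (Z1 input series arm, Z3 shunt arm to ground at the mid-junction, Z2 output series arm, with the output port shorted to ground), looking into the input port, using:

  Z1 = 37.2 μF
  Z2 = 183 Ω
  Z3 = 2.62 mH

Step 1 — Angular frequency: ω = 2π·f = 2π·3590 = 2.256e+04 rad/s.
Step 2 — Component impedances:
  Z1: Z = 1/(jωC) = -j/(ω·C) = 0 - j1.192 Ω
  Z2: Z = R = 183 Ω
  Z3: Z = jωL = j·2.256e+04·0.00262 = 0 + j59.1 Ω
Step 3 — With the output port shorted to ground, the output series arm Z2 runs from the junction to ground; the shunt arm Z3 also runs from the junction to ground. They appear in parallel: Z3 || Z2 = 17.28 + j53.52 Ω.
Step 4 — Series with input arm Z1: Z_in = Z1 + (Z3 || Z2) = 17.28 + j52.33 Ω = 55.11∠71.7° Ω.
Step 5 — Power factor: PF = cos(φ) = Re(Z)/|Z| = 17.28/55.11 = 0.3136.
Step 6 — Type: Im(Z) = 52.33 ⇒ lagging (phase φ = 71.7°).

PF = 0.3136 (lagging, φ = 71.7°)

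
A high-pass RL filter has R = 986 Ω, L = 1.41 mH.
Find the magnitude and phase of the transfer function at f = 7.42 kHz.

Step 1 — Angular frequency: ω = 2π·7420 = 4.662e+04 rad/s.
Step 2 — Transfer function: H(jω) = jωL/(R + jωL).
Step 3 — Numerator jωL = j·65.74; denominator R + jωL = 986 + j65.74.
Step 4 — H = 0.004425 + j0.06637.
Step 5 — Magnitude: |H| = 0.06652 (-23.5 dB); phase: φ = 86.2°.

|H| = 0.06652 (-23.5 dB), φ = 86.2°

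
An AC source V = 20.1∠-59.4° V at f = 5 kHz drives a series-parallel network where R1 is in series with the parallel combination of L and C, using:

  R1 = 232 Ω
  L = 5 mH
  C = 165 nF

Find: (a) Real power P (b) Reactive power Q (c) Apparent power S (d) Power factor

Step 1 — Angular frequency: ω = 2π·f = 2π·5000 = 3.142e+04 rad/s.
Step 2 — Component impedances:
  R1: Z = R = 232 Ω
  L: Z = jωL = j·3.142e+04·0.005 = 0 + j157.1 Ω
  C: Z = 1/(jωC) = -j/(ω·C) = 0 - j192.9 Ω
Step 3 — Parallel branch: L || C = 1/(1/L + 1/C) = 0 + j845.6 Ω.
Step 4 — Series with R1: Z_total = R1 + (L || C) = 232 + j845.6 Ω = 876.9∠74.7° Ω.
Step 5 — Source phasor: V = 20.1∠-59.4° V = 10.23 - j17.3 V.
Step 6 — Current: I = V / Z = -0.01594 - j0.01647 A = 0.02292∠-134.1° A.
Step 7 — Complex power: S = V·I* = 0.1219 + j0.4443 VA.
Step 8 — Real power: P = Re(S) = 0.1219 W.
Step 9 — Reactive power: Q = Im(S) = 0.4443 VAR.
Step 10 — Apparent power: |S| = 0.4607 VA.
Step 11 — Power factor: PF = P/|S| = 0.2646 (lagging).

(a) P = 0.1219 W  (b) Q = 0.4443 VAR  (c) S = 0.4607 VA  (d) PF = 0.2646 (lagging)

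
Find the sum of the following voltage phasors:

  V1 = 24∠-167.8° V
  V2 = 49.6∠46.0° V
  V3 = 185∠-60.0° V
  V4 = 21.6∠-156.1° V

Step 1 — Convert each phasor to rectangular form:
  V1 = 24·(cos(-167.8°) + j·sin(-167.8°)) = -23.46 - j5.072 V
  V2 = 49.6·(cos(46.0°) + j·sin(46.0°)) = 34.46 + j35.68 V
  V3 = 185·(cos(-60.0°) + j·sin(-60.0°)) = 92.5 - j160.2 V
  V4 = 21.6·(cos(-156.1°) + j·sin(-156.1°)) = -19.75 - j8.751 V
Step 2 — Sum components: V_total = 83.75 - j138.4 V.
Step 3 — Convert to polar: |V_total| = 161.7 V, ∠V_total = -58.8°.

V_total = 161.7∠-58.8° V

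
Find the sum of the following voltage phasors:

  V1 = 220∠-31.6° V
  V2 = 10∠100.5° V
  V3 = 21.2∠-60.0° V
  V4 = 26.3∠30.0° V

Step 1 — Convert each phasor to rectangular form:
  V1 = 220·(cos(-31.6°) + j·sin(-31.6°)) = 187.4 - j115.3 V
  V2 = 10·(cos(100.5°) + j·sin(100.5°)) = -1.822 + j9.833 V
  V3 = 21.2·(cos(-60.0°) + j·sin(-60.0°)) = 10.6 - j18.36 V
  V4 = 26.3·(cos(30.0°) + j·sin(30.0°)) = 22.78 + j13.15 V
Step 2 — Sum components: V_total = 218.9 - j110.7 V.
Step 3 — Convert to polar: |V_total| = 245.3 V, ∠V_total = -26.8°.

V_total = 245.3∠-26.8° V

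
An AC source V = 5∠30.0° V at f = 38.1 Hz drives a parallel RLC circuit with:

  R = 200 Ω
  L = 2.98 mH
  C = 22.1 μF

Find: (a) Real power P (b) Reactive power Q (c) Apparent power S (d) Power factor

Step 1 — Angular frequency: ω = 2π·f = 2π·38.1 = 239.4 rad/s.
Step 2 — Component impedances:
  R: Z = R = 200 Ω
  L: Z = jωL = j·239.4·0.00298 = 0 + j0.7134 Ω
  C: Z = 1/(jωC) = -j/(ω·C) = 0 - j189 Ω
Step 3 — Parallel combination: 1/Z_total = 1/R + 1/L + 1/C; Z_total = 0.002564 + j0.7161 Ω = 0.7161∠89.8° Ω.
Step 4 — Source phasor: V = 5∠30.0° V = 4.33 + j2.5 V.
Step 5 — Current: I = V / Z = 3.513 - j6.034 A = 6.982∠-59.8° A.
Step 6 — Complex power: S = V·I* = 0.125 + j34.91 VA.
Step 7 — Real power: P = Re(S) = 0.125 W.
Step 8 — Reactive power: Q = Im(S) = 34.91 VAR.
Step 9 — Apparent power: |S| = 34.91 VA.
Step 10 — Power factor: PF = P/|S| = 0.00358 (lagging).

(a) P = 0.125 W  (b) Q = 34.91 VAR  (c) S = 34.91 VA  (d) PF = 0.00358 (lagging)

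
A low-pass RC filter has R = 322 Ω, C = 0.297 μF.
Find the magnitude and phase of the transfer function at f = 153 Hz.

Step 1 — Angular frequency: ω = 2π·153 = 961.3 rad/s.
Step 2 — Transfer function: H(jω) = 1/(1 + jωRC).
Step 3 — Denominator: 1 + jωRC = 1 + j·961.3·322·2.97e-07 = 1 + j0.09194.
Step 4 — H = 0.9916 - j0.09117.
Step 5 — Magnitude: |H| = 0.9958 (-0.0 dB); phase: φ = -5.3°.

|H| = 0.9958 (-0.0 dB), φ = -5.3°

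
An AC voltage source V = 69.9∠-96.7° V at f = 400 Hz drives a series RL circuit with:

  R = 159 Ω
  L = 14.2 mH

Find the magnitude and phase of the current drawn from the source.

Step 1 — Angular frequency: ω = 2π·f = 2π·400 = 2513 rad/s.
Step 2 — Component impedances:
  R: Z = R = 159 Ω
  L: Z = jωL = j·2513·0.0142 = 0 + j35.69 Ω
Step 3 — Series combination: Z_total = R + L = 159 + j35.69 Ω = 163∠12.7° Ω.
Step 4 — Source phasor: V = 69.9∠-96.7° V = -8.155 - j69.42 V.
Step 5 — Ohm's law: I = V / Z_total = (-8.155 - j69.42) / (159 + j35.69) = -0.1421 - j0.4047 A.
Step 6 — Convert to polar: |I| = 0.429 A, ∠I = -109.4°.

I = 0.429∠-109.4° A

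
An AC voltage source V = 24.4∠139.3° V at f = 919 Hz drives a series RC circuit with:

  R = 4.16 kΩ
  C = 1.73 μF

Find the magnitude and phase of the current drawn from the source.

Step 1 — Angular frequency: ω = 2π·f = 2π·919 = 5774 rad/s.
Step 2 — Component impedances:
  R: Z = R = 4160 Ω
  C: Z = 1/(jωC) = -j/(ω·C) = 0 - j100.1 Ω
Step 3 — Series combination: Z_total = R + C = 4160 - j100.1 Ω = 4161∠-1.4° Ω.
Step 4 — Source phasor: V = 24.4∠139.3° V = -18.5 + j15.91 V.
Step 5 — Ohm's law: I = V / Z_total = (-18.5 + j15.91) / (4160 - j100.1) = -0.004536 + j0.003716 A.
Step 6 — Convert to polar: |I| = 0.005864 A, ∠I = 140.7°.

I = 0.005864∠140.7° A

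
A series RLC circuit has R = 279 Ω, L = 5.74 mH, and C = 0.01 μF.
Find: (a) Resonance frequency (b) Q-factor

Step 1 — Resonance condition Im(Z)=0 gives ω₀ = 1/√(LC).
Step 2 — ω₀ = 1/√(0.00574·1e-08) = 1.32e+05 rad/s.
Step 3 — f₀ = ω₀/(2π) = 2.101e+04 Hz.
Step 4 — Series Q: Q = ω₀L/R = 1.32e+05·0.00574/279 = 2.716.

(a) f₀ = 2.101e+04 Hz  (b) Q = 2.716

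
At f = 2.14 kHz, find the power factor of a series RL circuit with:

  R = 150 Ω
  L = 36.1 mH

Step 1 — Angular frequency: ω = 2π·f = 2π·2140 = 1.345e+04 rad/s.
Step 2 — Component impedances:
  R: Z = R = 150 Ω
  L: Z = jωL = j·1.345e+04·0.0361 = 0 + j485.4 Ω
Step 3 — Series combination: Z_total = R + L = 150 + j485.4 Ω = 508∠72.8° Ω.
Step 4 — Power factor: PF = cos(φ) = Re(Z)/|Z| = 150/508.05 = 0.2952.
Step 5 — Type: Im(Z) = 485.4 ⇒ lagging (phase φ = 72.8°).

PF = 0.2952 (lagging, φ = 72.8°)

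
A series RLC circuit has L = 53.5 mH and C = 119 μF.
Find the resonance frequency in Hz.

Step 1 — Resonance condition Im(Z)=0 gives ω₀ = 1/√(LC).
Step 2 — ω₀ = 1/√(0.0535·0.000119) = 396.3 rad/s.
Step 3 — f₀ = ω₀/(2π) = 63.08 Hz.

f₀ = 63.08 Hz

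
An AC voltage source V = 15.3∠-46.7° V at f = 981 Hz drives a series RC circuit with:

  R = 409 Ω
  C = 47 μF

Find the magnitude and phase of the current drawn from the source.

Step 1 — Angular frequency: ω = 2π·f = 2π·981 = 6164 rad/s.
Step 2 — Component impedances:
  R: Z = R = 409 Ω
  C: Z = 1/(jωC) = -j/(ω·C) = 0 - j3.452 Ω
Step 3 — Series combination: Z_total = R + C = 409 - j3.452 Ω = 409∠-0.5° Ω.
Step 4 — Source phasor: V = 15.3∠-46.7° V = 10.49 - j11.13 V.
Step 5 — Ohm's law: I = V / Z_total = (10.49 - j11.13) / (409 - j3.452) = 0.02588 - j0.02701 A.
Step 6 — Convert to polar: |I| = 0.03741 A, ∠I = -46.2°.

I = 0.03741∠-46.2° A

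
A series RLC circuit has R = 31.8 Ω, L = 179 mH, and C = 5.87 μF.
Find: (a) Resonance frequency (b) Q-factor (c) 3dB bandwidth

Step 1 — Resonance: ω₀ = 1/√(LC) = 1/√(0.179·5.87e-06) = 975.6 rad/s.
Step 2 — f₀ = ω₀/(2π) = 155.3 Hz.
Step 3 — Series Q: Q = ω₀L/R = 975.6·0.179/31.8 = 5.491.
Step 4 — Bandwidth: Δω = ω₀/Q = 177.7 rad/s; BW = Δω/(2π) = 28.27 Hz.

(a) f₀ = 155.3 Hz  (b) Q = 5.491  (c) BW = 28.27 Hz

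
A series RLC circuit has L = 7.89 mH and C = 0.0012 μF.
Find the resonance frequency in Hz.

Step 1 — Resonance condition Im(Z)=0 gives ω₀ = 1/√(LC).
Step 2 — ω₀ = 1/√(0.00789·1.2e-09) = 3.25e+05 rad/s.
Step 3 — f₀ = ω₀/(2π) = 5.172e+04 Hz.

f₀ = 5.172e+04 Hz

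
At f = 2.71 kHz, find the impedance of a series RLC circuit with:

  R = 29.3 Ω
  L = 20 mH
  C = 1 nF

Step 1 — Angular frequency: ω = 2π·f = 2π·2710 = 1.703e+04 rad/s.
Step 2 — Component impedances:
  R: Z = R = 29.3 Ω
  L: Z = jωL = j·1.703e+04·0.02 = 0 + j340.5 Ω
  C: Z = 1/(jωC) = -j/(ω·C) = 0 - j5.873e+04 Ω
Step 3 — Series combination: Z_total = R + L + C = 29.3 - j5.839e+04 Ω = 5.839e+04∠-90.0° Ω.

Z = 29.3 - j5.839e+04 Ω = 5.839e+04∠-90.0° Ω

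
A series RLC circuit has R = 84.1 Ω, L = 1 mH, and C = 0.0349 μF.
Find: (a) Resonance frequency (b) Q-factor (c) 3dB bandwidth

Step 1 — Resonance condition Im(Z)=0 gives ω₀ = 1/√(LC).
Step 2 — ω₀ = 1/√(0.001·3.49e-08) = 1.693e+05 rad/s.
Step 3 — f₀ = ω₀/(2π) = 2.694e+04 Hz.
Step 4 — Series Q: Q = ω₀L/R = 1.693e+05·0.001/84.1 = 2.013.
Step 5 — 3dB bandwidth: Δω = ω₀/Q = 8.41e+04 rad/s; BW = Δω/(2π) = 1.338e+04 Hz.

(a) f₀ = 2.694e+04 Hz  (b) Q = 2.013  (c) BW = 1.338e+04 Hz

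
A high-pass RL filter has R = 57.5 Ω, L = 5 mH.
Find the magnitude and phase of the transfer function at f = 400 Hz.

Step 1 — Angular frequency: ω = 2π·400 = 2513 rad/s.
Step 2 — Transfer function: H(jω) = jωL/(R + jωL).
Step 3 — Numerator jωL = j·12.57; denominator R + jωL = 57.5 + j12.57.
Step 4 — H = 0.04558 + j0.2086.
Step 5 — Magnitude: |H| = 0.2135 (-13.4 dB); phase: φ = 77.7°.

|H| = 0.2135 (-13.4 dB), φ = 77.7°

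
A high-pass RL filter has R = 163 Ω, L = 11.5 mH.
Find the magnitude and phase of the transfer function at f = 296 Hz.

Step 1 — Angular frequency: ω = 2π·296 = 1860 rad/s.
Step 2 — Transfer function: H(jω) = jωL/(R + jωL).
Step 3 — Numerator jωL = j·21.39; denominator R + jωL = 163 + j21.39.
Step 4 — H = 0.01693 + j0.129.
Step 5 — Magnitude: |H| = 0.1301 (-17.7 dB); phase: φ = 82.5°.

|H| = 0.1301 (-17.7 dB), φ = 82.5°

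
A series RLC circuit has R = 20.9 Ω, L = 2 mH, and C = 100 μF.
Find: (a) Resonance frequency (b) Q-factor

Step 1 — Resonance condition Im(Z)=0 gives ω₀ = 1/√(LC).
Step 2 — ω₀ = 1/√(0.002·0.0001) = 2236 rad/s.
Step 3 — f₀ = ω₀/(2π) = 355.9 Hz.
Step 4 — Series Q: Q = ω₀L/R = 2236·0.002/20.9 = 0.214.

(a) f₀ = 355.9 Hz  (b) Q = 0.214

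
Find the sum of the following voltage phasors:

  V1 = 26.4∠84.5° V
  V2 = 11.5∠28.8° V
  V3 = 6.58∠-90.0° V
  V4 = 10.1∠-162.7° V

Step 1 — Convert each phasor to rectangular form:
  V1 = 26.4·(cos(84.5°) + j·sin(84.5°)) = 2.53 + j26.28 V
  V2 = 11.5·(cos(28.8°) + j·sin(28.8°)) = 10.08 + j5.54 V
  V3 = 6.58·(cos(-90.0°) + j·sin(-90.0°)) = 0 - j6.58 V
  V4 = 10.1·(cos(-162.7°) + j·sin(-162.7°)) = -9.643 - j3.003 V
Step 2 — Sum components: V_total = 2.965 + j22.24 V.
Step 3 — Convert to polar: |V_total| = 22.43 V, ∠V_total = 82.4°.

V_total = 22.43∠82.4° V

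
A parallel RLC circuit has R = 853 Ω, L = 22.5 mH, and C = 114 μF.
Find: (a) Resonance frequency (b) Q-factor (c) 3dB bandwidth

Step 1 — Resonance: ω₀ = 1/√(LC) = 1/√(0.0225·0.000114) = 624.4 rad/s.
Step 2 — f₀ = ω₀/(2π) = 99.37 Hz.
Step 3 — Parallel Q: Q = R/(ω₀L) = 853/(624.4·0.0225) = 60.72.
Step 4 — Bandwidth: Δω = ω₀/Q = 10.28 rad/s; BW = Δω/(2π) = 1.637 Hz.

(a) f₀ = 99.37 Hz  (b) Q = 60.72  (c) BW = 1.637 Hz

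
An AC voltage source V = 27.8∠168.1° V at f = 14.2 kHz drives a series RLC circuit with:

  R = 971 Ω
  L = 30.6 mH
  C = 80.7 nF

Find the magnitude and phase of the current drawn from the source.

Step 1 — Angular frequency: ω = 2π·f = 2π·1.42e+04 = 8.922e+04 rad/s.
Step 2 — Component impedances:
  R: Z = R = 971 Ω
  L: Z = jωL = j·8.922e+04·0.0306 = 0 + j2730 Ω
  C: Z = 1/(jωC) = -j/(ω·C) = 0 - j138.9 Ω
Step 3 — Series combination: Z_total = R + L + C = 971 + j2591 Ω = 2767∠69.5° Ω.
Step 4 — Source phasor: V = 27.8∠168.1° V = -27.2 + j5.732 V.
Step 5 — Ohm's law: I = V / Z_total = (-27.2 + j5.732) / (971 + j2591) = -0.00151 + j0.009932 A.
Step 6 — Convert to polar: |I| = 0.01005 A, ∠I = 98.6°.

I = 0.01005∠98.6° A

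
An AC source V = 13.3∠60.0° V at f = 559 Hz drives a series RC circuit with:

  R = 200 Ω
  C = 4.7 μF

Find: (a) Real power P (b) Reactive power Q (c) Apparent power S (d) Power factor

Step 1 — Angular frequency: ω = 2π·f = 2π·559 = 3512 rad/s.
Step 2 — Component impedances:
  R: Z = R = 200 Ω
  C: Z = 1/(jωC) = -j/(ω·C) = 0 - j60.58 Ω
Step 3 — Series combination: Z_total = R + C = 200 - j60.58 Ω = 209∠-16.9° Ω.
Step 4 — Source phasor: V = 13.3∠60.0° V = 6.65 + j11.52 V.
Step 5 — Current: I = V / Z = 0.01448 + j0.06198 A = 0.06364∠76.9° A.
Step 6 — Complex power: S = V·I* = 0.8101 - j0.2454 VA.
Step 7 — Real power: P = Re(S) = 0.8101 W.
Step 8 — Reactive power: Q = Im(S) = -0.2454 VAR.
Step 9 — Apparent power: |S| = 0.8465 VA.
Step 10 — Power factor: PF = P/|S| = 0.9571 (leading).

(a) P = 0.8101 W  (b) Q = -0.2454 VAR  (c) S = 0.8465 VA  (d) PF = 0.9571 (leading)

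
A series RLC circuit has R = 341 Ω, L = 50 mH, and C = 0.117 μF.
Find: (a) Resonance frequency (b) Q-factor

Step 1 — Resonance condition Im(Z)=0 gives ω₀ = 1/√(LC).
Step 2 — ω₀ = 1/√(0.05·1.17e-07) = 1.307e+04 rad/s.
Step 3 — f₀ = ω₀/(2π) = 2081 Hz.
Step 4 — Series Q: Q = ω₀L/R = 1.307e+04·0.05/341 = 1.917.

(a) f₀ = 2081 Hz  (b) Q = 1.917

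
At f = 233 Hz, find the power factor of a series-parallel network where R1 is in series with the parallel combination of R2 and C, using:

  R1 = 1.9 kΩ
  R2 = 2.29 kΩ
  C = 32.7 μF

Step 1 — Angular frequency: ω = 2π·f = 2π·233 = 1464 rad/s.
Step 2 — Component impedances:
  R1: Z = R = 1900 Ω
  R2: Z = R = 2290 Ω
  C: Z = 1/(jωC) = -j/(ω·C) = 0 - j20.89 Ω
Step 3 — Parallel branch: R2 || C = 1/(1/R2 + 1/C) = 0.1905 - j20.89 Ω.
Step 4 — Series with R1: Z_total = R1 + (R2 || C) = 1900 - j20.89 Ω = 1900∠-0.6° Ω.
Step 5 — Power factor: PF = cos(φ) = Re(Z)/|Z| = 1900.2/1900.3 = 0.9999.
Step 6 — Type: Im(Z) = -20.89 ⇒ leading (phase φ = -0.6°).

PF = 0.9999 (leading, φ = -0.6°)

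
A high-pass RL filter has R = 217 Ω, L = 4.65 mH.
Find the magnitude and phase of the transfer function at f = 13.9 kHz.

Step 1 — Angular frequency: ω = 2π·1.39e+04 = 8.734e+04 rad/s.
Step 2 — Transfer function: H(jω) = jωL/(R + jωL).
Step 3 — Numerator jωL = j·406.1; denominator R + jωL = 217 + j406.1.
Step 4 — H = 0.7779 + j0.4157.
Step 5 — Magnitude: |H| = 0.882 (-1.1 dB); phase: φ = 28.1°.

|H| = 0.882 (-1.1 dB), φ = 28.1°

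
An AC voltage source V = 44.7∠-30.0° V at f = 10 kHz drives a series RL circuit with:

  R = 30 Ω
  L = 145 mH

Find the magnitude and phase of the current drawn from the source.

Step 1 — Angular frequency: ω = 2π·f = 2π·1e+04 = 6.283e+04 rad/s.
Step 2 — Component impedances:
  R: Z = R = 30 Ω
  L: Z = jωL = j·6.283e+04·0.145 = 0 + j9111 Ω
Step 3 — Series combination: Z_total = R + L = 30 + j9111 Ω = 9111∠89.8° Ω.
Step 4 — Source phasor: V = 44.7∠-30.0° V = 38.71 - j22.35 V.
Step 5 — Ohm's law: I = V / Z_total = (38.71 - j22.35) / (30 + j9111) = -0.002439 - j0.004257 A.
Step 6 — Convert to polar: |I| = 0.004906 A, ∠I = -119.8°.

I = 0.004906∠-119.8° A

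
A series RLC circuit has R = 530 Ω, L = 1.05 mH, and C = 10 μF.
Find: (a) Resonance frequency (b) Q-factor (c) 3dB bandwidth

Step 1 — Resonance: ω₀ = 1/√(LC) = 1/√(0.00105·1e-05) = 9759 rad/s.
Step 2 — f₀ = ω₀/(2π) = 1553 Hz.
Step 3 — Series Q: Q = ω₀L/R = 9759·0.00105/530 = 0.01933.
Step 4 — Bandwidth: Δω = ω₀/Q = 5.048e+05 rad/s; BW = Δω/(2π) = 8.034e+04 Hz.

(a) f₀ = 1553 Hz  (b) Q = 0.01933  (c) BW = 8.034e+04 Hz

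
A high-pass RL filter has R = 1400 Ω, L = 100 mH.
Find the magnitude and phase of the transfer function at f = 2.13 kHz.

Step 1 — Angular frequency: ω = 2π·2130 = 1.338e+04 rad/s.
Step 2 — Transfer function: H(jω) = jωL/(R + jωL).
Step 3 — Numerator jωL = j·1338; denominator R + jωL = 1400 + j1338.
Step 4 — H = 0.4775 + j0.4995.
Step 5 — Magnitude: |H| = 0.691 (-3.2 dB); phase: φ = 46.3°.

|H| = 0.691 (-3.2 dB), φ = 46.3°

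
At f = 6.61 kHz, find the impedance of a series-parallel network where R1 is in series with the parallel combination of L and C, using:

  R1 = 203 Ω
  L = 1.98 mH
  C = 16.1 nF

Step 1 — Angular frequency: ω = 2π·f = 2π·6610 = 4.153e+04 rad/s.
Step 2 — Component impedances:
  R1: Z = R = 203 Ω
  L: Z = jωL = j·4.153e+04·0.00198 = 0 + j82.23 Ω
  C: Z = 1/(jωC) = -j/(ω·C) = 0 - j1496 Ω
Step 3 — Parallel branch: L || C = 1/(1/L + 1/C) = 0 + j87.02 Ω.
Step 4 — Series with R1: Z_total = R1 + (L || C) = 203 + j87.02 Ω = 220.9∠23.2° Ω.

Z = 203 + j87.02 Ω = 220.9∠23.2° Ω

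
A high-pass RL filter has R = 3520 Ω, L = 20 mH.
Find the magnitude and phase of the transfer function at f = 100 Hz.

Step 1 — Angular frequency: ω = 2π·100 = 628.3 rad/s.
Step 2 — Transfer function: H(jω) = jωL/(R + jωL).
Step 3 — Numerator jωL = j·12.57; denominator R + jωL = 3520 + j12.57.
Step 4 — H = 1.274e-05 + j0.00357.
Step 5 — Magnitude: |H| = 0.00357 (-48.9 dB); phase: φ = 89.8°.

|H| = 0.00357 (-48.9 dB), φ = 89.8°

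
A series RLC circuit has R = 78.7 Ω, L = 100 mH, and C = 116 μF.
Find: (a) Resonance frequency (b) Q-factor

Step 1 — Resonance condition Im(Z)=0 gives ω₀ = 1/√(LC).
Step 2 — ω₀ = 1/√(0.1·0.000116) = 293.6 rad/s.
Step 3 — f₀ = ω₀/(2π) = 46.73 Hz.
Step 4 — Series Q: Q = ω₀L/R = 293.6·0.1/78.7 = 0.3731.

(a) f₀ = 46.73 Hz  (b) Q = 0.3731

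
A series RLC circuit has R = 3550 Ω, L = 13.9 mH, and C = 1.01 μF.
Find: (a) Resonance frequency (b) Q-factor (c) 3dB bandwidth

Step 1 — Resonance: ω₀ = 1/√(LC) = 1/√(0.0139·1.01e-06) = 8440 rad/s.
Step 2 — f₀ = ω₀/(2π) = 1343 Hz.
Step 3 — Series Q: Q = ω₀L/R = 8440·0.0139/3550 = 0.03305.
Step 4 — Bandwidth: Δω = ω₀/Q = 2.554e+05 rad/s; BW = Δω/(2π) = 4.065e+04 Hz.

(a) f₀ = 1343 Hz  (b) Q = 0.03305  (c) BW = 4.065e+04 Hz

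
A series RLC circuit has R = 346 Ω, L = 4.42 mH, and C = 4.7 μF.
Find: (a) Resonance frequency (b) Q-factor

Step 1 — Resonance condition Im(Z)=0 gives ω₀ = 1/√(LC).
Step 2 — ω₀ = 1/√(0.00442·4.7e-06) = 6938 rad/s.
Step 3 — f₀ = ω₀/(2π) = 1104 Hz.
Step 4 — Series Q: Q = ω₀L/R = 6938·0.00442/346 = 0.08863.

(a) f₀ = 1104 Hz  (b) Q = 0.08863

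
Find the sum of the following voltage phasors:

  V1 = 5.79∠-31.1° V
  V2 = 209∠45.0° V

Step 1 — Convert each phasor to rectangular form:
  V1 = 5.79·(cos(-31.1°) + j·sin(-31.1°)) = 4.958 - j2.991 V
  V2 = 209·(cos(45.0°) + j·sin(45.0°)) = 147.8 + j147.8 V
Step 2 — Sum components: V_total = 152.7 + j144.8 V.
Step 3 — Convert to polar: |V_total| = 210.5 V, ∠V_total = 43.5°.

V_total = 210.5∠43.5° V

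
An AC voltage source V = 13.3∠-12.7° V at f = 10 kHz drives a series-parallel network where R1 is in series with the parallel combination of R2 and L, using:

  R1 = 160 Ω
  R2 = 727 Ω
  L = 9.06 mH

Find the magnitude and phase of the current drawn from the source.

Step 1 — Angular frequency: ω = 2π·f = 2π·1e+04 = 6.283e+04 rad/s.
Step 2 — Component impedances:
  R1: Z = R = 160 Ω
  R2: Z = R = 727 Ω
  L: Z = jωL = j·6.283e+04·0.00906 = 0 + j569.3 Ω
Step 3 — Parallel branch: R2 || L = 1/(1/R2 + 1/L) = 276.3 + j352.9 Ω.
Step 4 — Series with R1: Z_total = R1 + (R2 || L) = 436.3 + j352.9 Ω = 561.2∠39.0° Ω.
Step 5 — Source phasor: V = 13.3∠-12.7° V = 12.97 - j2.924 V.
Step 6 — Ohm's law: I = V / Z_total = (12.97 - j2.924) / (436.3 + j352.9) = 0.0147 - j0.01859 A.
Step 7 — Convert to polar: |I| = 0.0237 A, ∠I = -51.7°.

I = 0.0237∠-51.7° A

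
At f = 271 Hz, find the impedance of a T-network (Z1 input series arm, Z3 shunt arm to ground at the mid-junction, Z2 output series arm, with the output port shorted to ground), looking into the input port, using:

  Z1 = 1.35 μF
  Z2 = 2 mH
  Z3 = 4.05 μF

Step 1 — Angular frequency: ω = 2π·f = 2π·271 = 1703 rad/s.
Step 2 — Component impedances:
  Z1: Z = 1/(jωC) = -j/(ω·C) = 0 - j435 Ω
  Z2: Z = jωL = j·1703·0.002 = 0 + j3.405 Ω
  Z3: Z = 1/(jωC) = -j/(ω·C) = 0 - j145 Ω
Step 3 — With the output port shorted to ground, the output series arm Z2 runs from the junction to ground; the shunt arm Z3 also runs from the junction to ground. They appear in parallel: Z3 || Z2 = 0 + j3.487 Ω.
Step 4 — Series with input arm Z1: Z_in = Z1 + (Z3 || Z2) = 0 - j431.5 Ω = 431.5∠-90.0° Ω.

Z = 0 - j431.5 Ω = 431.5∠-90.0° Ω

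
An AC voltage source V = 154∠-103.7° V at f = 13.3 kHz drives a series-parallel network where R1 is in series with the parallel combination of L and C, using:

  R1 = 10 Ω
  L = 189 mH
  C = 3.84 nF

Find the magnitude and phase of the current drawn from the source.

Step 1 — Angular frequency: ω = 2π·f = 2π·1.33e+04 = 8.357e+04 rad/s.
Step 2 — Component impedances:
  R1: Z = R = 10 Ω
  L: Z = jωL = j·8.357e+04·0.189 = 0 + j1.579e+04 Ω
  C: Z = 1/(jωC) = -j/(ω·C) = 0 - j3116 Ω
Step 3 — Parallel branch: L || C = 1/(1/L + 1/C) = 0 - j3882 Ω.
Step 4 — Series with R1: Z_total = R1 + (L || C) = 10 - j3882 Ω = 3882∠-89.9° Ω.
Step 5 — Source phasor: V = 154∠-103.7° V = -36.47 - j149.6 V.
Step 6 — Ohm's law: I = V / Z_total = (-36.47 - j149.6) / (10 - j3882) = 0.03851 - j0.009494 A.
Step 7 — Convert to polar: |I| = 0.03967 A, ∠I = -13.8°.

I = 0.03967∠-13.8° A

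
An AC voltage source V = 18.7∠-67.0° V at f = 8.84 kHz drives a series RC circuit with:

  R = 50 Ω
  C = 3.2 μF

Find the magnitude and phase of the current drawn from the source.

Step 1 — Angular frequency: ω = 2π·f = 2π·8840 = 5.554e+04 rad/s.
Step 2 — Component impedances:
  R: Z = R = 50 Ω
  C: Z = 1/(jωC) = -j/(ω·C) = 0 - j5.626 Ω
Step 3 — Series combination: Z_total = R + C = 50 - j5.626 Ω = 50.32∠-6.4° Ω.
Step 4 — Source phasor: V = 18.7∠-67.0° V = 7.307 - j17.21 V.
Step 5 — Ohm's law: I = V / Z_total = (7.307 - j17.21) / (50 - j5.626) = 0.1826 - j0.3237 A.
Step 6 — Convert to polar: |I| = 0.3717 A, ∠I = -60.6°.

I = 0.3717∠-60.6° A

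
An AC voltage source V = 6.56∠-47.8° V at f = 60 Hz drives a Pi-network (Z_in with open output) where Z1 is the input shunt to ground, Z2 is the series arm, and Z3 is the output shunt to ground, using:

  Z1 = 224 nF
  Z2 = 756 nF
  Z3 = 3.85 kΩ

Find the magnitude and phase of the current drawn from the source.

Step 1 — Angular frequency: ω = 2π·f = 2π·60 = 377 rad/s.
Step 2 — Component impedances:
  Z1: Z = 1/(jωC) = -j/(ω·C) = 0 - j1.184e+04 Ω
  Z2: Z = 1/(jωC) = -j/(ω·C) = 0 - j3509 Ω
  Z3: Z = R = 3850 Ω
Step 3 — With open output, the series arm Z2 and the output shunt Z3 appear in series to ground: Z2 + Z3 = 3850 - j3509 Ω.
Step 4 — Parallel with input shunt Z1: Z_in = Z1 || (Z2 + Z3) = 2156 - j3247 Ω = 3898∠-56.4° Ω.
Step 5 — Source phasor: V = 6.56∠-47.8° V = 4.406 - j4.86 V.
Step 6 — Ohm's law: I = V / Z_total = (4.406 - j4.86) / (2156 - j3247) = 0.001664 + j0.0002524 A.
Step 7 — Convert to polar: |I| = 0.001683 A, ∠I = 8.6°.

I = 0.001683∠8.6° A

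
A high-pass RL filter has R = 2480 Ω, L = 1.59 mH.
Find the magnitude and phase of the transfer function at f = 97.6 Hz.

Step 1 — Angular frequency: ω = 2π·97.6 = 613.2 rad/s.
Step 2 — Transfer function: H(jω) = jωL/(R + jωL).
Step 3 — Numerator jωL = j·0.975; denominator R + jωL = 2480 + j0.975.
Step 4 — H = 1.546e-07 + j0.0003932.
Step 5 — Magnitude: |H| = 0.0003932 (-68.1 dB); phase: φ = 90.0°.

|H| = 0.0003932 (-68.1 dB), φ = 90.0°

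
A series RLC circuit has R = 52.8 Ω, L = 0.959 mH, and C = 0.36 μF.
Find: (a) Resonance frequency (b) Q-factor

Step 1 — Resonance condition Im(Z)=0 gives ω₀ = 1/√(LC).
Step 2 — ω₀ = 1/√(0.000959·3.6e-07) = 5.382e+04 rad/s.
Step 3 — f₀ = ω₀/(2π) = 8566 Hz.
Step 4 — Series Q: Q = ω₀L/R = 5.382e+04·0.000959/52.8 = 0.9775.

(a) f₀ = 8566 Hz  (b) Q = 0.9775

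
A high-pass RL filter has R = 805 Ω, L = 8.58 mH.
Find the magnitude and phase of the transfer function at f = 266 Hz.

Step 1 — Angular frequency: ω = 2π·266 = 1671 rad/s.
Step 2 — Transfer function: H(jω) = jωL/(R + jωL).
Step 3 — Numerator jωL = j·14.34; denominator R + jωL = 805 + j14.34.
Step 4 — H = 0.0003172 + j0.01781.
Step 5 — Magnitude: |H| = 0.01781 (-35.0 dB); phase: φ = 89.0°.

|H| = 0.01781 (-35.0 dB), φ = 89.0°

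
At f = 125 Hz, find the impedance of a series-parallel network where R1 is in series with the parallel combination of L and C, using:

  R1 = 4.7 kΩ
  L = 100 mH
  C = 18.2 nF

Step 1 — Angular frequency: ω = 2π·f = 2π·125 = 785.4 rad/s.
Step 2 — Component impedances:
  R1: Z = R = 4700 Ω
  L: Z = jωL = j·785.4·0.1 = 0 + j78.54 Ω
  C: Z = 1/(jωC) = -j/(ω·C) = 0 - j6.996e+04 Ω
Step 3 — Parallel branch: L || C = 1/(1/L + 1/C) = 0 + j78.63 Ω.
Step 4 — Series with R1: Z_total = R1 + (L || C) = 4700 + j78.63 Ω = 4701∠1.0° Ω.

Z = 4700 + j78.63 Ω = 4701∠1.0° Ω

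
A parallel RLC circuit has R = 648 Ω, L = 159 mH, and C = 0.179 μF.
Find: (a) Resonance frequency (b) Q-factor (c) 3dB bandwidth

Step 1 — Resonance: ω₀ = 1/√(LC) = 1/√(0.159·1.79e-07) = 5928 rad/s.
Step 2 — f₀ = ω₀/(2π) = 943.4 Hz.
Step 3 — Parallel Q: Q = R/(ω₀L) = 648/(5928·0.159) = 0.6875.
Step 4 — Bandwidth: Δω = ω₀/Q = 8621 rad/s; BW = Δω/(2π) = 1372 Hz.

(a) f₀ = 943.4 Hz  (b) Q = 0.6875  (c) BW = 1372 Hz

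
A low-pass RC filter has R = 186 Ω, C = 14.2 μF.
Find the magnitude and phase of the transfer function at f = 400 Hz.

Step 1 — Angular frequency: ω = 2π·400 = 2513 rad/s.
Step 2 — Transfer function: H(jω) = 1/(1 + jωRC).
Step 3 — Denominator: 1 + jωRC = 1 + j·2513·186·1.42e-05 = 1 + j6.638.
Step 4 — H = 0.02219 - j0.1473.
Step 5 — Magnitude: |H| = 0.149 (-16.5 dB); phase: φ = -81.4°.

|H| = 0.149 (-16.5 dB), φ = -81.4°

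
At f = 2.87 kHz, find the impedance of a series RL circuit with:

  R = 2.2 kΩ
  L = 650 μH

Step 1 — Angular frequency: ω = 2π·f = 2π·2870 = 1.803e+04 rad/s.
Step 2 — Component impedances:
  R: Z = R = 2200 Ω
  L: Z = jωL = j·1.803e+04·0.00065 = 0 + j11.72 Ω
Step 3 — Series combination: Z_total = R + L = 2200 + j11.72 Ω = 2200∠0.3° Ω.

Z = 2200 + j11.72 Ω = 2200∠0.3° Ω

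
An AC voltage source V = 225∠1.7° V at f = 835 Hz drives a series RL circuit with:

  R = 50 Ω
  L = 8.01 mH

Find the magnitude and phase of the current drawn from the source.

Step 1 — Angular frequency: ω = 2π·f = 2π·835 = 5246 rad/s.
Step 2 — Component impedances:
  R: Z = R = 50 Ω
  L: Z = jωL = j·5246·0.00801 = 0 + j42.02 Ω
Step 3 — Series combination: Z_total = R + L = 50 + j42.02 Ω = 65.31∠40.0° Ω.
Step 4 — Source phasor: V = 225∠1.7° V = 224.9 + j6.675 V.
Step 5 — Ohm's law: I = V / Z_total = (224.9 + j6.675) / (50 + j42.02) = 2.702 - j2.137 A.
Step 6 — Convert to polar: |I| = 3.445 A, ∠I = -38.3°.

I = 3.445∠-38.3° A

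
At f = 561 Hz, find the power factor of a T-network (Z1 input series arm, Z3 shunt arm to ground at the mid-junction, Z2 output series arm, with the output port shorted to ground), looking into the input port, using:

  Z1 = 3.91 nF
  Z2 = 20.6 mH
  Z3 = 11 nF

Step 1 — Angular frequency: ω = 2π·f = 2π·561 = 3525 rad/s.
Step 2 — Component impedances:
  Z1: Z = 1/(jωC) = -j/(ω·C) = 0 - j7.256e+04 Ω
  Z2: Z = jωL = j·3525·0.0206 = 0 + j72.61 Ω
  Z3: Z = 1/(jωC) = -j/(ω·C) = 0 - j2.579e+04 Ω
Step 3 — With the output port shorted to ground, the output series arm Z2 runs from the junction to ground; the shunt arm Z3 also runs from the junction to ground. They appear in parallel: Z3 || Z2 = 0 + j72.82 Ω.
Step 4 — Series with input arm Z1: Z_in = Z1 + (Z3 || Z2) = 0 - j7.248e+04 Ω = 7.248e+04∠-90.0° Ω.
Step 5 — Power factor: PF = cos(φ) = Re(Z)/|Z| = 0/7.248e+04 = 0.
Step 6 — Type: Im(Z) = -7.248e+04 ⇒ leading (phase φ = -90.0°).

PF = 0 (leading, φ = -90.0°)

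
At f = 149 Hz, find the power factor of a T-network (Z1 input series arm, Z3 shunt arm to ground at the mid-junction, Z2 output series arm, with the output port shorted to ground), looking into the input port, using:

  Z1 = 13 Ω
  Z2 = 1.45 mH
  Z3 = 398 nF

Step 1 — Angular frequency: ω = 2π·f = 2π·149 = 936.2 rad/s.
Step 2 — Component impedances:
  Z1: Z = R = 13 Ω
  Z2: Z = jωL = j·936.2·0.00145 = 0 + j1.357 Ω
  Z3: Z = 1/(jωC) = -j/(ω·C) = 0 - j2684 Ω
Step 3 — With the output port shorted to ground, the output series arm Z2 runs from the junction to ground; the shunt arm Z3 also runs from the junction to ground. They appear in parallel: Z3 || Z2 = 0 + j1.358 Ω.
Step 4 — Series with input arm Z1: Z_in = Z1 + (Z3 || Z2) = 13 + j1.358 Ω = 13.07∠6.0° Ω.
Step 5 — Power factor: PF = cos(φ) = Re(Z)/|Z| = 13/13.07 = 0.9946.
Step 6 — Type: Im(Z) = 1.358 ⇒ lagging (phase φ = 6.0°).

PF = 0.9946 (lagging, φ = 6.0°)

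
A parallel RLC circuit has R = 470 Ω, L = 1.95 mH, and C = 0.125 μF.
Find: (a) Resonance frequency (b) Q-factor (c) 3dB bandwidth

Step 1 — Resonance: ω₀ = 1/√(LC) = 1/√(0.00195·1.25e-07) = 6.405e+04 rad/s.
Step 2 — f₀ = ω₀/(2π) = 1.019e+04 Hz.
Step 3 — Parallel Q: Q = R/(ω₀L) = 470/(6.405e+04·0.00195) = 3.763.
Step 4 — Bandwidth: Δω = ω₀/Q = 1.702e+04 rad/s; BW = Δω/(2π) = 2709 Hz.

(a) f₀ = 1.019e+04 Hz  (b) Q = 3.763  (c) BW = 2709 Hz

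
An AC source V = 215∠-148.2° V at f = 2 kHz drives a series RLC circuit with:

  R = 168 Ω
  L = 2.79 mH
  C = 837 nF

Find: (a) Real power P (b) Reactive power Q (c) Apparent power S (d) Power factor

Step 1 — Angular frequency: ω = 2π·f = 2π·2000 = 1.257e+04 rad/s.
Step 2 — Component impedances:
  R: Z = R = 168 Ω
  L: Z = jωL = j·1.257e+04·0.00279 = 0 + j35.06 Ω
  C: Z = 1/(jωC) = -j/(ω·C) = 0 - j95.07 Ω
Step 3 — Series combination: Z_total = R + L + C = 168 - j60.01 Ω = 178.4∠-19.7° Ω.
Step 4 — Source phasor: V = 215∠-148.2° V = -182.7 - j113.3 V.
Step 5 — Current: I = V / Z = -0.7509 - j0.9426 A = 1.205∠-128.5° A.
Step 6 — Complex power: S = V·I* = 244 - j87.17 VA.
Step 7 — Real power: P = Re(S) = 244 W.
Step 8 — Reactive power: Q = Im(S) = -87.17 VAR.
Step 9 — Apparent power: |S| = 259.1 VA.
Step 10 — Power factor: PF = P/|S| = 0.9417 (leading).

(a) P = 244 W  (b) Q = -87.17 VAR  (c) S = 259.1 VA  (d) PF = 0.9417 (leading)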